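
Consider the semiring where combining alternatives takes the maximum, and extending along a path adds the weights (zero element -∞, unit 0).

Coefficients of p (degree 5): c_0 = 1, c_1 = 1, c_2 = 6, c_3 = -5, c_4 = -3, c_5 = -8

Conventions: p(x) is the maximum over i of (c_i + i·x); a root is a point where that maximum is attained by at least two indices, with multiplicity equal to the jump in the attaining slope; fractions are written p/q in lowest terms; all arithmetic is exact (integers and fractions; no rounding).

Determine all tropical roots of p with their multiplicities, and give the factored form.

hull edge (i=0, c=1) to (i=2, c=6): slope 5/2, span 2
hull edge (i=2, c=6) to (i=4, c=-3): slope -9/2, span 2
hull edge (i=4, c=-3) to (i=5, c=-8): slope -5, span 1
Factored form: p(x) = -8 ⊗ (x ⊕ (-5/2)) ⊗ (x ⊕ (-5/2)) ⊗ (x ⊕ 9/2) ⊗ (x ⊕ 9/2) ⊗ (x ⊕ 5)
Answer: roots = -5/2 (mult 2), 9/2 (mult 2), 5 (mult 1)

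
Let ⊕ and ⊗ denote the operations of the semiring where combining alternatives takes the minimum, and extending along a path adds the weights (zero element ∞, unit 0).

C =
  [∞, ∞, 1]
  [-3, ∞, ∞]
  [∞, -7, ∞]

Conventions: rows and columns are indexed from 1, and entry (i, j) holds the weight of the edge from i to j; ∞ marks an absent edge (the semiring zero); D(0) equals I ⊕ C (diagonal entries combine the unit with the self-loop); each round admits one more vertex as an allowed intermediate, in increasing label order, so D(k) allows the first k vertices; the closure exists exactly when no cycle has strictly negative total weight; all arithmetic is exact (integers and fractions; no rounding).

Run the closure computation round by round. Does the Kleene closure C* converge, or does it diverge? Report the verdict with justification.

D(0):
  [0, ∞, 1]
  [-3, 0, ∞]
  [∞, -7, 0]
D(1):
  [0, ∞, 1]
  [-3, 0, -2]
  [∞, -7, 0]
Detection: at round 2, diagonal entry (3, 3) turns strictly negative.
Key observation: the cycle 3->2->1->3 has total weight (-7) + (-3) + 1, which is strictly negative.
Answer: DIVERGES — negative cycle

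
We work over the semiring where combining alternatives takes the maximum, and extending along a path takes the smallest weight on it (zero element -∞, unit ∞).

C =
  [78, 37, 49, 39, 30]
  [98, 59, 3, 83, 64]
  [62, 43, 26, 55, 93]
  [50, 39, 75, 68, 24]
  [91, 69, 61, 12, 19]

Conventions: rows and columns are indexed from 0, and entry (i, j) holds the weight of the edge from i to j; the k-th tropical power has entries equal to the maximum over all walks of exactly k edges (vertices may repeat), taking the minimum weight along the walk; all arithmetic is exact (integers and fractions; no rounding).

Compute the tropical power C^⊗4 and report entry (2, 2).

C^⊗2:
  [78, 43, 49, 49, 49]
  [78, 64, 75, 68, 59]
  [91, 69, 61, 55, 43]
  [62, 43, 68, 68, 75]
  [78, 59, 49, 69, 64]
C^⊗3:
  [78, 49, 49, 49, 49]
  [78, 59, 68, 68, 75]
  [78, 59, 55, 69, 64]
  [75, 69, 68, 68, 68]
  [78, 64, 69, 68, 59]
C^⊗4:
  [78, 49, 49, 49, 49]
  [78, 69, 68, 68, 68]
  [78, 64, 69, 68, 59]
  [75, 68, 68, 69, 68]
  [78, 59, 68, 68, 69]
Key observation: the optimum is the walk 2->4->1->3->2, with weight 93 min 69 min 83 min 75 = 69.
Optimal value attained by: walk 2->4->1->3->2.
Answer: (C^⊗4)[2][2] = 69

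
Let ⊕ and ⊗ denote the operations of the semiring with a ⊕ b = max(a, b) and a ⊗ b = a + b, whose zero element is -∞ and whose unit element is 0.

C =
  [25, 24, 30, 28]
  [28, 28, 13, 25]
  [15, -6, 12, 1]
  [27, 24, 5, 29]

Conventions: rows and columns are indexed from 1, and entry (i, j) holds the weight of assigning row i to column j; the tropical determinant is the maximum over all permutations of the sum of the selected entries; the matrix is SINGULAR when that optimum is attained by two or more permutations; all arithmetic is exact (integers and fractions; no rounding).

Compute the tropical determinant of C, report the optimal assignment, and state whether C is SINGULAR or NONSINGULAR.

σ = (1, 2, 3, 4): 25 + 28 + 12 + 29 = 94
σ = (1, 2, 4, 3): 25 + 28 + 1 + 5 = 59
σ = (1, 3, 2, 4): 25 + 13 + (-6) + 29 = 61
σ = (1, 3, 4, 2): 25 + 13 + 1 + 24 = 63
σ = (1, 4, 2, 3): 25 + 25 + (-6) + 5 = 49
σ = (1, 4, 3, 2): 25 + 25 + 12 + 24 = 86
σ = (2, 1, 3, 4): 24 + 28 + 12 + 29 = 93
σ = (2, 1, 4, 3): 24 + 28 + 1 + 5 = 58
σ = (2, 3, 1, 4): 24 + 13 + 15 + 29 = 81
σ = (2, 3, 4, 1): 24 + 13 + 1 + 27 = 65
σ = (2, 4, 1, 3): 24 + 25 + 15 + 5 = 69
σ = (2, 4, 3, 1): 24 + 25 + 12 + 27 = 88
σ = (3, 1, 2, 4): 30 + 28 + (-6) + 29 = 81
σ = (3, 1, 4, 2): 30 + 28 + 1 + 24 = 83
σ = (3, 2, 1, 4): 30 + 28 + 15 + 29 = 102
σ = (3, 2, 4, 1): 30 + 28 + 1 + 27 = 86
σ = (3, 4, 1, 2): 30 + 25 + 15 + 24 = 94
σ = (3, 4, 2, 1): 30 + 25 + (-6) + 27 = 76
σ = (4, 1, 2, 3): 28 + 28 + (-6) + 5 = 55
σ = (4, 1, 3, 2): 28 + 28 + 12 + 24 = 92
σ = (4, 2, 1, 3): 28 + 28 + 15 + 5 = 76
σ = (4, 2, 3, 1): 28 + 28 + 12 + 27 = 95
σ = (4, 3, 1, 2): 28 + 13 + 15 + 24 = 80
σ = (4, 3, 2, 1): 28 + 13 + (-6) + 27 = 62
Optimal value attained by: σ = (3, 2, 1, 4).
Answer: det⊕(C) = 102; verdict: NONSINGULAR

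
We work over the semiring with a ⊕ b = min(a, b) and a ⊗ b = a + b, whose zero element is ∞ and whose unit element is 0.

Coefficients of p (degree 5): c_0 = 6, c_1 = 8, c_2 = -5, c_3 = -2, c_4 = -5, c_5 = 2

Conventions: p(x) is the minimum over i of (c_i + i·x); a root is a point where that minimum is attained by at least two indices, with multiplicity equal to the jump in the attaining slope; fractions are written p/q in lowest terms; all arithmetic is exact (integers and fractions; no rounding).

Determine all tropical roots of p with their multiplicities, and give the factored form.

hull edge (i=0, c=6) to (i=2, c=-5): slope -11/2, span 2
hull edge (i=2, c=-5) to (i=4, c=-5): slope 0, span 2
hull edge (i=4, c=-5) to (i=5, c=2): slope 7, span 1
Factored form: p(x) = 2 ⊗ (x ⊕ (-7)) ⊗ (x ⊕ 0) ⊗ (x ⊕ 0) ⊗ (x ⊕ 11/2) ⊗ (x ⊕ 11/2)
Answer: roots = -7 (mult 1), 0 (mult 2), 11/2 (mult 2)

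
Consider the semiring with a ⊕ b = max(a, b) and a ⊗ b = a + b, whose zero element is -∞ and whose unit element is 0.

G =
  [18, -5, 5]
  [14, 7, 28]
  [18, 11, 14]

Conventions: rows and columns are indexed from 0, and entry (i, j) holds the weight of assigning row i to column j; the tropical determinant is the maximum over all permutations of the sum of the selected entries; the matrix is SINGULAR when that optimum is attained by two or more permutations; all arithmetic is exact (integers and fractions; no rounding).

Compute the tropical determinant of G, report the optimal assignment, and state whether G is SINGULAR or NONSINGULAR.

σ = (0, 1, 2): 18 + 7 + 14 = 39
σ = (0, 2, 1): 18 + 28 + 11 = 57
σ = (1, 0, 2): (-5) + 14 + 14 = 23
σ = (1, 2, 0): (-5) + 28 + 18 = 41
σ = (2, 0, 1): 5 + 14 + 11 = 30
σ = (2, 1, 0): 5 + 7 + 18 = 30
Optimal value attained by: σ = (0, 2, 1).
Answer: det⊕(G) = 57; verdict: NONSINGULAR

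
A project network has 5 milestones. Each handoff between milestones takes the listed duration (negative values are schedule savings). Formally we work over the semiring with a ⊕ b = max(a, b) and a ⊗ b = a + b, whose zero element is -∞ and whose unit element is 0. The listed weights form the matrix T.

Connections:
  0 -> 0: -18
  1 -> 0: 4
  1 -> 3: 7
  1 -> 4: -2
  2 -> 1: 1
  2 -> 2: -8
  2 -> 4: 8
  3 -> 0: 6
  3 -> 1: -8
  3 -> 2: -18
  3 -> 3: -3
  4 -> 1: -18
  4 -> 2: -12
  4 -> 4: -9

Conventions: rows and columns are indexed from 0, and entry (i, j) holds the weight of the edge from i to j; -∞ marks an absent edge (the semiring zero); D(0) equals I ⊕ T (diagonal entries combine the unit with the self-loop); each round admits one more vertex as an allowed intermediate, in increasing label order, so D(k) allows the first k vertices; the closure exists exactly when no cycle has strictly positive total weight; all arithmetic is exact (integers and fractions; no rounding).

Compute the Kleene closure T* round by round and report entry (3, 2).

D(0):
  [0, -∞, -∞, -∞, -∞]
  [4, 0, -∞, 7, -2]
  [-∞, 1, 0, -∞, 8]
  [6, -8, -18, 0, -∞]
  [-∞, -18, -12, -∞, 0]
D(1):
  [0, -∞, -∞, -∞, -∞]
  [4, 0, -∞, 7, -2]
  [-∞, 1, 0, -∞, 8]
  [6, -8, -18, 0, -∞]
  [-∞, -18, -12, -∞, 0]
D(2):
  [0, -∞, -∞, -∞, -∞]
  [4, 0, -∞, 7, -2]
  [5, 1, 0, 8, 8]
  [6, -8, -18, 0, -10]
  [-14, -18, -12, -11, 0]
D(3):
  [0, -∞, -∞, -∞, -∞]
  [4, 0, -∞, 7, -2]
  [5, 1, 0, 8, 8]
  [6, -8, -18, 0, -10]
  [-7, -11, -12, -4, 0]
D(4):
  [0, -∞, -∞, -∞, -∞]
  [13, 0, -11, 7, -2]
  [14, 1, 0, 8, 8]
  [6, -8, -18, 0, -10]
  [2, -11, -12, -4, 0]
D(5):
  [0, -∞, -∞, -∞, -∞]
  [13, 0, -11, 7, -2]
  [14, 1, 0, 8, 8]
  [6, -8, -18, 0, -10]
  [2, -11, -12, -4, 0]
Answer: T*[3][2] = -18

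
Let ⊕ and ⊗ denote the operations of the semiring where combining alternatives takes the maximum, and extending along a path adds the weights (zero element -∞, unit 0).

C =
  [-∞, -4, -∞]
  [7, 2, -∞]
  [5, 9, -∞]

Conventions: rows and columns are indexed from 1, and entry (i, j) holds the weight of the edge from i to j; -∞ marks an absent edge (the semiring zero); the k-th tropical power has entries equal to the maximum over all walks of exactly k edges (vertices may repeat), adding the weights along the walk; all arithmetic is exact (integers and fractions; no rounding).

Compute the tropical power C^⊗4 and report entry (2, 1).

C^⊗2:
  [3, -2, -∞]
  [9, 4, -∞]
  [16, 11, -∞]
C^⊗3:
  [5, 0, -∞]
  [11, 6, -∞]
  [18, 13, -∞]
C^⊗4:
  [7, 2, -∞]
  [13, 8, -∞]
  [20, 15, -∞]
Key observation: the optimum is the walk 2->2->2->2->1, with weight 2 + 2 + 2 + 7 = 13.
Optimal value attained by: walk 2->2->2->2->1.
Answer: (C^⊗4)[2][1] = 13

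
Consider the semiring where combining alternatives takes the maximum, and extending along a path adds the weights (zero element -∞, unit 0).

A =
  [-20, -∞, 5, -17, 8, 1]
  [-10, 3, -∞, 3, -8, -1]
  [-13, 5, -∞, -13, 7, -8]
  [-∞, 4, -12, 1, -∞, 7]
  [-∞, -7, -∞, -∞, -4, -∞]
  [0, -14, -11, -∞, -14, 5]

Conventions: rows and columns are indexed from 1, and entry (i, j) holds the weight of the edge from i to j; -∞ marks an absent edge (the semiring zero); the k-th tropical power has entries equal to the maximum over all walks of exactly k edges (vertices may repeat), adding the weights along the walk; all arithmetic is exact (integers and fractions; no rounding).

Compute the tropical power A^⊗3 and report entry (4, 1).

A^⊗2:
  [1, 10, -10, -8, 12, 6]
  [-1, 7, -5, 6, -2, 10]
  [-5, 8, -8, 8, 3, 4]
  [7, 7, -4, 7, -4, 12]
  [-17, -4, -∞, -4, -8, -8]
  [5, -6, 5, -11, 8, 10]
A^⊗3:
  [6, 13, 6, 13, 9, 11]
  [10, 10, 4, 10, 7, 15]
  [4, 12, 0, 11, 3, 15]
  [12, 11, 12, 10, 15, 17]
  [-8, 0, -12, -1, -9, 3]
  [10, 10, 10, -3, 13, 15]
Key observation: the optimum is the walk 4->6->6->1, with weight 7 + 5 + 0 = 12.
Optimal value attained by: walk 4->6->6->1.
Answer: (A^⊗3)[4][1] = 12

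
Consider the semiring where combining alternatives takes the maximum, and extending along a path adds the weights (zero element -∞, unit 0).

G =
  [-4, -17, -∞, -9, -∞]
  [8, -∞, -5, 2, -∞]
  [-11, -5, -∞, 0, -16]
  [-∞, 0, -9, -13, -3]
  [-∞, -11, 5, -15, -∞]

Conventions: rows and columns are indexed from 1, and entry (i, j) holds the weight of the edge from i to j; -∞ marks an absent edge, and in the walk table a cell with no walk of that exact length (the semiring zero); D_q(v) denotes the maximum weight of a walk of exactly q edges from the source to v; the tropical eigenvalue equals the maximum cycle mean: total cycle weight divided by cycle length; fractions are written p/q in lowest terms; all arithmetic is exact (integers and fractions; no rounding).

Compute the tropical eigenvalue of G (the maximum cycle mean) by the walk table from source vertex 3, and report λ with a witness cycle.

q=0: [-∞, -∞, 0, -∞, -∞]
q=1: [-11, -5, -∞, 0, -16]
q=2: [3, 0, -9, -3, -3]
q=3: [8, -3, 2, 2, -6]
q=4: [5, 2, -1, 2, -1]
q=5: [10, 2, 4, 4, -1]
Optimal cycle mean attained by: cycle 2->4->2, total 2 + 0, length 2.
Answer: λ = 1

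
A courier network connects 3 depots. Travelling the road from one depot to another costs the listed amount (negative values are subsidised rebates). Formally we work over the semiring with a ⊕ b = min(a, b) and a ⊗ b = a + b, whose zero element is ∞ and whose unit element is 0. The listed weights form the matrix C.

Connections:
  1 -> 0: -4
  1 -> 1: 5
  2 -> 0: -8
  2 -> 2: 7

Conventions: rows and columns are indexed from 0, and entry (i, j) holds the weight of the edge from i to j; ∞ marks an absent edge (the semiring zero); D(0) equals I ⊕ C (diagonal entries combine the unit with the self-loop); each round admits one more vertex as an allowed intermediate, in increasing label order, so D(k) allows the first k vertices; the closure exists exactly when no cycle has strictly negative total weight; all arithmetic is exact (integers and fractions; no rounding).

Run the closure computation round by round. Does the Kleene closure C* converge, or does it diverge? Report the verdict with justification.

D(0):
  [0, ∞, ∞]
  [-4, 0, ∞]
  [-8, ∞, 0]
D(1):
  [0, ∞, ∞]
  [-4, 0, ∞]
  [-8, ∞, 0]
D(2):
  [0, ∞, ∞]
  [-4, 0, ∞]
  [-8, ∞, 0]
D(3):
  [0, ∞, ∞]
  [-4, 0, ∞]
  [-8, ∞, 0]
Key observation: every diagonal entry stays at the unit through all rounds, so no improving cycle exists.
Answer: CONVERGES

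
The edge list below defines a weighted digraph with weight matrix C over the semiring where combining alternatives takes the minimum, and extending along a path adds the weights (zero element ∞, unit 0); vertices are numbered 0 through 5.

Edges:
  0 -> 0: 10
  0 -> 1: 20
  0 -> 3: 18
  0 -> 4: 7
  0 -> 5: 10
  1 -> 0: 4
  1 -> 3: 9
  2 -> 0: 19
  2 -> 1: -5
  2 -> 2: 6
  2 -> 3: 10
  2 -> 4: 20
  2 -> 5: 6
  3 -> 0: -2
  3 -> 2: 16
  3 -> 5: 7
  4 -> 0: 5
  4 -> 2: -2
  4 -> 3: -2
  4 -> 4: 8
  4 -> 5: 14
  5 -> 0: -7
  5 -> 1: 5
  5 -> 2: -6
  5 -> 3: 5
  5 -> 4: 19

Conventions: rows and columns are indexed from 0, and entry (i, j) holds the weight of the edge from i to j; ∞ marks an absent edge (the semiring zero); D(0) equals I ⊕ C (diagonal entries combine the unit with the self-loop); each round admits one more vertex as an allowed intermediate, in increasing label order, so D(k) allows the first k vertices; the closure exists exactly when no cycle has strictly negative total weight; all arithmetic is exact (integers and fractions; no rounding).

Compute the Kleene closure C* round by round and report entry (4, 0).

D(0):
  [0, 20, ∞, 18, 7, 10]
  [4, 0, ∞, 9, ∞, ∞]
  [19, -5, 0, 10, 20, 6]
  [-2, ∞, 16, 0, ∞, 7]
  [5, ∞, -2, -2, 0, 14]
  [-7, 5, -6, 5, 19, 0]
D(1):
  [0, 20, ∞, 18, 7, 10]
  [4, 0, ∞, 9, 11, 14]
  [19, -5, 0, 10, 20, 6]
  [-2, 18, 16, 0, 5, 7]
  [5, 25, -2, -2, 0, 14]
  [-7, 5, -6, 5, 0, 0]
D(2):
  [0, 20, ∞, 18, 7, 10]
  [4, 0, ∞, 9, 11, 14]
  [-1, -5, 0, 4, 6, 6]
  [-2, 18, 16, 0, 5, 7]
  [5, 25, -2, -2, 0, 14]
  [-7, 5, -6, 5, 0, 0]
D(3):
  [0, 20, ∞, 18, 7, 10]
  [4, 0, ∞, 9, 11, 14]
  [-1, -5, 0, 4, 6, 6]
  [-2, 11, 16, 0, 5, 7]
  [-3, -7, -2, -2, 0, 4]
  [-7, -11, -6, -2, 0, 0]
D(4):
  [0, 20, 34, 18, 7, 10]
  [4, 0, 25, 9, 11, 14]
  [-1, -5, 0, 4, 6, 6]
  [-2, 11, 16, 0, 5, 7]
  [-4, -7, -2, -2, 0, 4]
  [-7, -11, -6, -2, 0, 0]
D(5):
  [0, 0, 5, 5, 7, 10]
  [4, 0, 9, 9, 11, 14]
  [-1, -5, 0, 4, 6, 6]
  [-2, -2, 3, 0, 5, 7]
  [-4, -7, -2, -2, 0, 4]
  [-7, -11, -6, -2, 0, 0]
D(6):
  [0, -1, 4, 5, 7, 10]
  [4, 0, 8, 9, 11, 14]
  [-1, -5, 0, 4, 6, 6]
  [-2, -4, 1, 0, 5, 7]
  [-4, -7, -2, -2, 0, 4]
  [-7, -11, -6, -2, 0, 0]
Answer: C*[4][0] = -4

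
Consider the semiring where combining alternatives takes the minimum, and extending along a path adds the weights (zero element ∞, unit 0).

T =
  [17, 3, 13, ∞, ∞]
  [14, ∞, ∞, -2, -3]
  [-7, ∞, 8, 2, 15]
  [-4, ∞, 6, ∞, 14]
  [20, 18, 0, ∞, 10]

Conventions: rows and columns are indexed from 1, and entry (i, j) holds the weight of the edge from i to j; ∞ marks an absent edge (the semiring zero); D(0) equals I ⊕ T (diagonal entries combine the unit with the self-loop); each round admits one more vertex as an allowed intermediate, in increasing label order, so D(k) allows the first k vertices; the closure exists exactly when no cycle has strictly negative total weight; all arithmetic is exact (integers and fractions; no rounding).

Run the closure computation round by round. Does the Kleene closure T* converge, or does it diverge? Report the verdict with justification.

D(0):
  [0, 3, 13, ∞, ∞]
  [14, 0, ∞, -2, -3]
  [-7, ∞, 0, 2, 15]
  [-4, ∞, 6, 0, 14]
  [20, 18, 0, ∞, 0]
D(1):
  [0, 3, 13, ∞, ∞]
  [14, 0, 27, -2, -3]
  [-7, -4, 0, 2, 15]
  [-4, -1, 6, 0, 14]
  [20, 18, 0, ∞, 0]
Detection: at round 2, diagonal entry (4, 4) turns strictly negative.
Key observation: the cycle 4->1->2->4 has total weight (-4) + 3 + (-2), which is strictly negative.
Answer: DIVERGES — negative cycle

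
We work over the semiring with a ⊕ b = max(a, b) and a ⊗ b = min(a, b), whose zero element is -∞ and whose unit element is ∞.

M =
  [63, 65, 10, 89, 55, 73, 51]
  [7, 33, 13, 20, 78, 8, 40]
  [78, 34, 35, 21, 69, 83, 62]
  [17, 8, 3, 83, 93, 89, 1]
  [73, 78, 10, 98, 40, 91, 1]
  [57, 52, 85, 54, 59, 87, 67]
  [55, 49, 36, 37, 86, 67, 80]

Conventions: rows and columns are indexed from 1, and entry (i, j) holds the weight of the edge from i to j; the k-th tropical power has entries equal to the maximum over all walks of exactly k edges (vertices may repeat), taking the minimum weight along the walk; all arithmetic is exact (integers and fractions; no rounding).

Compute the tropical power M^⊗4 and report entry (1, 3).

M^⊗2:
  [63, 63, 73, 83, 89, 89, 67]
  [73, 78, 36, 78, 40, 78, 40]
  [69, 69, 83, 78, 62, 83, 67]
  [73, 78, 85, 93, 83, 91, 67]
  [63, 65, 85, 83, 93, 89, 67]
  [78, 59, 85, 59, 69, 87, 67]
  [73, 78, 67, 86, 80, 86, 80]
M^⊗3:
  [73, 78, 85, 89, 83, 89, 67]
  [63, 65, 78, 78, 78, 78, 67]
  [78, 65, 83, 78, 78, 83, 67]
  [78, 78, 85, 83, 93, 89, 67]
  [78, 78, 85, 93, 83, 91, 67]
  [78, 69, 85, 78, 69, 87, 67]
  [73, 78, 85, 83, 86, 86, 80]
M^⊗4:
  [78, 78, 85, 83, 89, 89, 67]
  [78, 78, 78, 78, 78, 78, 67]
  [78, 78, 83, 78, 78, 83, 67]
  [78, 78, 85, 93, 83, 91, 67]
  [78, 78, 85, 83, 93, 89, 67]
  [78, 69, 85, 78, 78, 87, 67]
  [78, 78, 85, 86, 83, 86, 80]
Key observation: the optimum is the walk 1->4->5->6->3, with weight 89 min 93 min 91 min 85 = 85.
Optimal value attained by: walk 1->4->5->6->3.
Answer: (M^⊗4)[1][3] = 85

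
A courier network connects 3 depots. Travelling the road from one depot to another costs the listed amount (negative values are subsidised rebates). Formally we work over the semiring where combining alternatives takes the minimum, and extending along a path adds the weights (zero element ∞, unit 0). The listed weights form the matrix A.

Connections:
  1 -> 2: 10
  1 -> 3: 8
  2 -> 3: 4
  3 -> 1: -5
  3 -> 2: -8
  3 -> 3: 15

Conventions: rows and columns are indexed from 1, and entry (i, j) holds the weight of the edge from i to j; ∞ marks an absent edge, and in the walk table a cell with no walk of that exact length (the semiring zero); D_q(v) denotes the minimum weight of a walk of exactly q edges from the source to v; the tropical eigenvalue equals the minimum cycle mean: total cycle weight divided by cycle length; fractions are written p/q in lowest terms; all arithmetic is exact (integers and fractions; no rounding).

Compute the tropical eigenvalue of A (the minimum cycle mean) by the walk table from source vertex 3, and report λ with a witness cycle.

q=0: [∞, ∞, 0]
q=1: [-5, -8, 15]
q=2: [10, 5, -4]
q=3: [-9, -12, 9]
Optimal cycle mean attained by: cycle 2->3->2, total 4 + (-8), length 2.
Answer: λ = -2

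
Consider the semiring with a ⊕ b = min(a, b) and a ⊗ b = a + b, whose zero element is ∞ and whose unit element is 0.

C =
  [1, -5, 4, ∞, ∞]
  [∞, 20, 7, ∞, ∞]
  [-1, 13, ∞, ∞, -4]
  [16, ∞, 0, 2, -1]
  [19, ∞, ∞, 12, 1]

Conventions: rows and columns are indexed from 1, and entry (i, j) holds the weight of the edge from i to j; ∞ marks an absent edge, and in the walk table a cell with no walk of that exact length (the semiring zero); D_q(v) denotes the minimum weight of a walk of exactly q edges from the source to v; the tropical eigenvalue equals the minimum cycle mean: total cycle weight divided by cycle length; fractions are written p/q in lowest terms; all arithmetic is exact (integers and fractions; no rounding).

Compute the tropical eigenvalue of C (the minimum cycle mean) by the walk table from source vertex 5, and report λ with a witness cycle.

q=0: [∞, ∞, ∞, ∞, 0]
q=1: [19, ∞, ∞, 12, 1]
q=2: [20, 14, 12, 13, 2]
q=3: [11, 15, 13, 14, 3]
q=4: [12, 6, 14, 15, 4]
q=5: [13, 7, 13, 16, 5]
Optimal cycle mean attained by: cycle 1->2->3->1, total (-5) + 7 + (-1), length 3.
Answer: λ = 1/3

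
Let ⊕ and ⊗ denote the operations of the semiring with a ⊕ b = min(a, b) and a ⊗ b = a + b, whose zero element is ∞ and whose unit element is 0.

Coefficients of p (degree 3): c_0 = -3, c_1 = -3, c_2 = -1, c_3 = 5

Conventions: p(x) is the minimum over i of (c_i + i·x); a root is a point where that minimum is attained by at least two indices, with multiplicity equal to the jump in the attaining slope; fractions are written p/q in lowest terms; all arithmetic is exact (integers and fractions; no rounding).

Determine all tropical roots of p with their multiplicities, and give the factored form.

hull edge (i=0, c=-3) to (i=1, c=-3): slope 0, span 1
hull edge (i=1, c=-3) to (i=2, c=-1): slope 2, span 1
hull edge (i=2, c=-1) to (i=3, c=5): slope 6, span 1
Factored form: p(x) = 5 ⊗ (x ⊕ (-6)) ⊗ (x ⊕ (-2)) ⊗ (x ⊕ 0)
Answer: roots = -6 (mult 1), -2 (mult 1), 0 (mult 1)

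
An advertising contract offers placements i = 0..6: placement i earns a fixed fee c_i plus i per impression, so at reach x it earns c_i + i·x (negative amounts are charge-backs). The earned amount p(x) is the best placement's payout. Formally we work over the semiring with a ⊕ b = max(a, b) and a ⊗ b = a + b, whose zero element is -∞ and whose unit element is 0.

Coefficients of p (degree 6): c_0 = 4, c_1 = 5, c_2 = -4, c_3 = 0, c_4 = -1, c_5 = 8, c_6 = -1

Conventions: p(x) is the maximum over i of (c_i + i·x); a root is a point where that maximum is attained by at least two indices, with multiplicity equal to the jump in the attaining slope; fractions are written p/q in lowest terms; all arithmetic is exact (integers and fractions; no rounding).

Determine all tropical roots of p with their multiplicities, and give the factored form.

hull edge (i=0, c=4) to (i=1, c=5): slope 1, span 1
hull edge (i=1, c=5) to (i=5, c=8): slope 3/4, span 4
hull edge (i=5, c=8) to (i=6, c=-1): slope -9, span 1
Factored form: p(x) = -1 ⊗ (x ⊕ (-1)) ⊗ (x ⊕ (-3/4)) ⊗ (x ⊕ (-3/4)) ⊗ (x ⊕ (-3/4)) ⊗ (x ⊕ (-3/4)) ⊗ (x ⊕ 9)
Answer: roots = -1 (mult 1), -3/4 (mult 4), 9 (mult 1)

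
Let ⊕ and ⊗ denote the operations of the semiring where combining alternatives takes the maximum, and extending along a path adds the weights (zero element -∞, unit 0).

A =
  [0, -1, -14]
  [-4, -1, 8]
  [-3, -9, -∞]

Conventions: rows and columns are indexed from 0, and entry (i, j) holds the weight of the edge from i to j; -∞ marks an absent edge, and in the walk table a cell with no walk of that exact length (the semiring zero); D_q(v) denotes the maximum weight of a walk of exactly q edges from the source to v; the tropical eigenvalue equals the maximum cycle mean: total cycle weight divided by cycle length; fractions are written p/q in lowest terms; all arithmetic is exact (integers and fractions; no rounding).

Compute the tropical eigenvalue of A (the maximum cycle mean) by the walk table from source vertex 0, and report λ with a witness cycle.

q=0: [0, -∞, -∞]
q=1: [0, -1, -14]
q=2: [0, -1, 7]
q=3: [4, -1, 7]
Optimal cycle mean attained by: cycle 0->1->2->0, total (-1) + 8 + (-3), length 3.
Answer: λ = 4/3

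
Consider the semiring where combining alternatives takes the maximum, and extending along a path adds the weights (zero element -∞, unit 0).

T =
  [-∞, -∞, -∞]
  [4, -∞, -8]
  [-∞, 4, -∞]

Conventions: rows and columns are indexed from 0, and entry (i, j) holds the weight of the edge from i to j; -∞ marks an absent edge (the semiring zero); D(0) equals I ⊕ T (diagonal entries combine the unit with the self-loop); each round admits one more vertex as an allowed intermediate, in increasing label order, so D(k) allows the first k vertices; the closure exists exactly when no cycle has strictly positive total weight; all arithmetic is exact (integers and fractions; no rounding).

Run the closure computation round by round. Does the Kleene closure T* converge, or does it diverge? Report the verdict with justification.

D(0):
  [0, -∞, -∞]
  [4, 0, -8]
  [-∞, 4, 0]
D(1):
  [0, -∞, -∞]
  [4, 0, -8]
  [-∞, 4, 0]
D(2):
  [0, -∞, -∞]
  [4, 0, -8]
  [8, 4, 0]
D(3):
  [0, -∞, -∞]
  [4, 0, -8]
  [8, 4, 0]
Key observation: every diagonal entry stays at the unit through all rounds, so no improving cycle exists.
Answer: CONVERGES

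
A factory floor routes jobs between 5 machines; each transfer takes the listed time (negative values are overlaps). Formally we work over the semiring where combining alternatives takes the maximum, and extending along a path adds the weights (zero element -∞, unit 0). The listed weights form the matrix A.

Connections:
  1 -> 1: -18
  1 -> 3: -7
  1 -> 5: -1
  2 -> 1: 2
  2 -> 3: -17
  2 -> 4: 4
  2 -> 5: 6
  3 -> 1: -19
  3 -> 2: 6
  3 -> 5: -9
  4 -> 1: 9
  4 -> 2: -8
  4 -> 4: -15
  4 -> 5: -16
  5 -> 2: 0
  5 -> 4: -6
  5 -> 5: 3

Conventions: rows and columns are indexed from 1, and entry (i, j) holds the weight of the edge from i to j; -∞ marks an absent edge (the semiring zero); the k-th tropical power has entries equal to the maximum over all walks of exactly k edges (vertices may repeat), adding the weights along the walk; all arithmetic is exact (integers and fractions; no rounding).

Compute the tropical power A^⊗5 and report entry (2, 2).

A^⊗2:
  [-26, -1, -25, -7, 2]
  [13, 6, -5, 0, 9]
  [8, -9, -11, 10, 12]
  [-6, -16, 2, -4, 8]
  [3, 3, -17, 4, 6]
A^⊗3:
  [2, 2, -18, 3, 5]
  [9, 9, 6, 10, 12]
  [19, 12, 1, 6, 15]
  [5, 8, -13, 2, 11]
  [13, 6, -4, 7, 9]
A^⊗4:
  [12, 5, -5, 6, 8]
  [19, 12, 2, 13, 15]
  [15, 15, 12, 16, 18]
  [11, 11, -2, 12, 14]
  [16, 9, 6, 10, 12]
A^⊗5:
  [15, 8, 5, 9, 11]
  [22, 15, 12, 16, 18]
  [25, 18, 8, 19, 21]
  [21, 14, 4, 15, 17]
  [19, 12, 9, 13, 15]
Key observation: the optimum is the walk 2->4->1->5->5->2, with weight 4 + 9 + (-1) + 3 + 0 = 15.
Optimal value attained by: walk 2->4->1->5->5->2.
Answer: (A^⊗5)[2][2] = 15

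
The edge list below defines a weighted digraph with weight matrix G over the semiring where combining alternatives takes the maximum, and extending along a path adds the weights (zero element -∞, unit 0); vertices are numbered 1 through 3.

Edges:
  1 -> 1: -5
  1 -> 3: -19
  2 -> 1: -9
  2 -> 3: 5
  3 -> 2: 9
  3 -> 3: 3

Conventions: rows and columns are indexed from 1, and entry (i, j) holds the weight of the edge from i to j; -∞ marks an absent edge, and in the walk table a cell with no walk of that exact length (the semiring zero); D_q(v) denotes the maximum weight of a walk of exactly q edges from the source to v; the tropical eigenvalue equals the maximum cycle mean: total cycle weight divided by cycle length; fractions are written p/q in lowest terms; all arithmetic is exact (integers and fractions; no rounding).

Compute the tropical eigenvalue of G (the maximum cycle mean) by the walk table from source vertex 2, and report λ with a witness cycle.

q=0: [-∞, 0, -∞]
q=1: [-9, -∞, 5]
q=2: [-14, 14, 8]
q=3: [5, 17, 19]
Optimal cycle mean attained by: cycle 2->3->2, total 5 + 9, length 2.
Answer: λ = 7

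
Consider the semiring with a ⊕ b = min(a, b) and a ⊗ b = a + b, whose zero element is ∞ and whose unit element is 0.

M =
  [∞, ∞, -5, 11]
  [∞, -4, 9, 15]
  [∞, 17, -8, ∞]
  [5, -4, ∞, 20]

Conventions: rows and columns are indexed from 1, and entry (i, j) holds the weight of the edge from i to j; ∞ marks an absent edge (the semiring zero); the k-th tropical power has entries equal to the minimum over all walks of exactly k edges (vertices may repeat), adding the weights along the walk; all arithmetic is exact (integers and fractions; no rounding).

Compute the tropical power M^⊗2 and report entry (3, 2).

M^⊗2:
  [16, 7, -13, 31]
  [20, -8, 1, 11]
  [∞, 9, -16, 32]
  [25, -8, 0, 11]
Key observation: the optimum is the walk 3->3->2, with weight (-8) + 17 = 9.
Optimal value attained by: walk 3->3->2.
Answer: (M^⊗2)[3][2] = 9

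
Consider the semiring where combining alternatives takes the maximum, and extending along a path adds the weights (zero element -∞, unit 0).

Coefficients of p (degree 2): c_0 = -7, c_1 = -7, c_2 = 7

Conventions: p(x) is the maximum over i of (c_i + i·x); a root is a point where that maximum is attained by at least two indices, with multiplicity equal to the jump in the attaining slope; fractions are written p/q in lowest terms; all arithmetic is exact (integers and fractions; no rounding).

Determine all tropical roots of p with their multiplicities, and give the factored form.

hull edge (i=0, c=-7) to (i=2, c=7): slope 7, span 2
Factored form: p(x) = 7 ⊗ (x ⊕ (-7)) ⊗ (x ⊕ (-7))
Answer: roots = -7 (mult 2)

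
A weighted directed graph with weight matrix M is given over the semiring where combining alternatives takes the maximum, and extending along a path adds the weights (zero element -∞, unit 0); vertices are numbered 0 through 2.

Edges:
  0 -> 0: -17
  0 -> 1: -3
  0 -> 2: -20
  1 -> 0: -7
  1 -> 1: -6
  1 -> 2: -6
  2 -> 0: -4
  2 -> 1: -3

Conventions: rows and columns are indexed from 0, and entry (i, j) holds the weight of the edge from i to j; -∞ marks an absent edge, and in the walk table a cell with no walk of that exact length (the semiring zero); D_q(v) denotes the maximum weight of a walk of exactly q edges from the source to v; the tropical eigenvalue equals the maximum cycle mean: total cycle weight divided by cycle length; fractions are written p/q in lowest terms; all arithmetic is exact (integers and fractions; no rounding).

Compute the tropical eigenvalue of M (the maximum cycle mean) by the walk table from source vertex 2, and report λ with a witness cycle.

q=0: [-∞, -∞, 0]
q=1: [-4, -3, -∞]
q=2: [-10, -7, -9]
q=3: [-13, -12, -13]
Optimal cycle mean attained by: cycle 0->1->2->0, total (-3) + (-6) + (-4), length 3.
Answer: λ = -13/3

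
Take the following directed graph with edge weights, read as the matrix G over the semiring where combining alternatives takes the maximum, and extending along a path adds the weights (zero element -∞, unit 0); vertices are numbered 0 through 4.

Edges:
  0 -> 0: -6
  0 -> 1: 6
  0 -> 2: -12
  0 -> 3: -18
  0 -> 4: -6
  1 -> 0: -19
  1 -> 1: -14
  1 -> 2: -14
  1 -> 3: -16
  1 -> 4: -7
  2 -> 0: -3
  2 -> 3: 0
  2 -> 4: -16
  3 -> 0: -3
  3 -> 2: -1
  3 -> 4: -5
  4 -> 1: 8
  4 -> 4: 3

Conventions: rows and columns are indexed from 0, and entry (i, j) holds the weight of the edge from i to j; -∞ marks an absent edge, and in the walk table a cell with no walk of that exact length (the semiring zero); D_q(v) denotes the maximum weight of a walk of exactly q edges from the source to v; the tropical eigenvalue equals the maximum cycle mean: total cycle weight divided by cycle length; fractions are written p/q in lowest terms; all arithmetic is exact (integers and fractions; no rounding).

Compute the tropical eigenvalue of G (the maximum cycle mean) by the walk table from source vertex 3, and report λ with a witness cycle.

q=0: [-∞, -∞, -∞, 0, -∞]
q=1: [-3, -∞, -1, -∞, -5]
q=2: [-4, 3, -15, -1, -2]
q=3: [-4, 6, -2, -13, 1]
q=4: [-5, 9, -8, -2, 4]
q=5: [-5, 12, -3, -7, 7]
Optimal cycle mean attained by: cycle 4->4, total 3, length 1.
Answer: λ = 3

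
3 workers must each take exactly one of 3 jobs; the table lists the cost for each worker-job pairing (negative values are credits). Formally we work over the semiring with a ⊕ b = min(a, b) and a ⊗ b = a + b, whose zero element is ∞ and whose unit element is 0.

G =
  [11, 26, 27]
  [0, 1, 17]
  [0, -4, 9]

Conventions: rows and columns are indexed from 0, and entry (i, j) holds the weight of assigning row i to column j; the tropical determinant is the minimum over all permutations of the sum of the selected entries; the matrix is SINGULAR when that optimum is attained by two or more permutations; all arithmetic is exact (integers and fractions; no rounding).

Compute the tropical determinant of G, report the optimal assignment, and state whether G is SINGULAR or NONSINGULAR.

σ = (0, 1, 2): 11 + 1 + 9 = 21
σ = (0, 2, 1): 11 + 17 + (-4) = 24
σ = (1, 0, 2): 26 + 0 + 9 = 35
σ = (1, 2, 0): 26 + 17 + 0 = 43
σ = (2, 0, 1): 27 + 0 + (-4) = 23
σ = (2, 1, 0): 27 + 1 + 0 = 28
Optimal value attained by: σ = (0, 1, 2).
Answer: det⊕(G) = 21; verdict: NONSINGULAR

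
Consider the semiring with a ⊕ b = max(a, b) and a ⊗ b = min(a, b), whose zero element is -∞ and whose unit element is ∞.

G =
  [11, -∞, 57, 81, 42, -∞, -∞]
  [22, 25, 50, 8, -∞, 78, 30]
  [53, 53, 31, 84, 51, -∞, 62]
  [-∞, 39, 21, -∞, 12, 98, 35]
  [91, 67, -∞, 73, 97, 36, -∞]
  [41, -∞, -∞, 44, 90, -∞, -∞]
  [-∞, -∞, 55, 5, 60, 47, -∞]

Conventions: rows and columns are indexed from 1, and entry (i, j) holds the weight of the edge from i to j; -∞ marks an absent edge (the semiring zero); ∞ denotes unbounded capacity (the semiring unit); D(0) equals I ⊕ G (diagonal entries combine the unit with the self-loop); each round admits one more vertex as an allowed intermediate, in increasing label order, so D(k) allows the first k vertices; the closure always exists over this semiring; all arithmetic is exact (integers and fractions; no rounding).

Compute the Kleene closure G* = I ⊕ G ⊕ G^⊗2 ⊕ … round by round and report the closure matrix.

D(0):
  [∞, -∞, 57, 81, 42, -∞, -∞]
  [22, ∞, 50, 8, -∞, 78, 30]
  [53, 53, ∞, 84, 51, -∞, 62]
  [-∞, 39, 21, ∞, 12, 98, 35]
  [91, 67, -∞, 73, ∞, 36, -∞]
  [41, -∞, -∞, 44, 90, ∞, -∞]
  [-∞, -∞, 55, 5, 60, 47, ∞]
D(1):
  [∞, -∞, 57, 81, 42, -∞, -∞]
  [22, ∞, 50, 22, 22, 78, 30]
  [53, 53, ∞, 84, 51, -∞, 62]
  [-∞, 39, 21, ∞, 12, 98, 35]
  [91, 67, 57, 81, ∞, 36, -∞]
  [41, -∞, 41, 44, 90, ∞, -∞]
  [-∞, -∞, 55, 5, 60, 47, ∞]
D(2):
  [∞, -∞, 57, 81, 42, -∞, -∞]
  [22, ∞, 50, 22, 22, 78, 30]
  [53, 53, ∞, 84, 51, 53, 62]
  [22, 39, 39, ∞, 22, 98, 35]
  [91, 67, 57, 81, ∞, 67, 30]
  [41, -∞, 41, 44, 90, ∞, -∞]
  [-∞, -∞, 55, 5, 60, 47, ∞]
D(3):
  [∞, 53, 57, 81, 51, 53, 57]
  [50, ∞, 50, 50, 50, 78, 50]
  [53, 53, ∞, 84, 51, 53, 62]
  [39, 39, 39, ∞, 39, 98, 39]
  [91, 67, 57, 81, ∞, 67, 57]
  [41, 41, 41, 44, 90, ∞, 41]
  [53, 53, 55, 55, 60, 53, ∞]
D(4):
  [∞, 53, 57, 81, 51, 81, 57]
  [50, ∞, 50, 50, 50, 78, 50]
  [53, 53, ∞, 84, 51, 84, 62]
  [39, 39, 39, ∞, 39, 98, 39]
  [91, 67, 57, 81, ∞, 81, 57]
  [41, 41, 41, 44, 90, ∞, 41]
  [53, 53, 55, 55, 60, 55, ∞]
D(5):
  [∞, 53, 57, 81, 51, 81, 57]
  [50, ∞, 50, 50, 50, 78, 50]
  [53, 53, ∞, 84, 51, 84, 62]
  [39, 39, 39, ∞, 39, 98, 39]
  [91, 67, 57, 81, ∞, 81, 57]
  [90, 67, 57, 81, 90, ∞, 57]
  [60, 60, 57, 60, 60, 60, ∞]
D(6):
  [∞, 67, 57, 81, 81, 81, 57]
  [78, ∞, 57, 78, 78, 78, 57]
  [84, 67, ∞, 84, 84, 84, 62]
  [90, 67, 57, ∞, 90, 98, 57]
  [91, 67, 57, 81, ∞, 81, 57]
  [90, 67, 57, 81, 90, ∞, 57]
  [60, 60, 57, 60, 60, 60, ∞]
D(7):
  [∞, 67, 57, 81, 81, 81, 57]
  [78, ∞, 57, 78, 78, 78, 57]
  [84, 67, ∞, 84, 84, 84, 62]
  [90, 67, 57, ∞, 90, 98, 57]
  [91, 67, 57, 81, ∞, 81, 57]
  [90, 67, 57, 81, 90, ∞, 57]
  [60, 60, 57, 60, 60, 60, ∞]
Answer: G* = [[∞, 67, 57, 81, 81, 81, 57], [78, ∞, 57, 78, 78, 78, 57], [84, 67, ∞, 84, 84, 84, 62], [90, 67, 57, ∞, 90, 98, 57], [91, 67, 57, 81, ∞, 81, 57], [90, 67, 57, 81, 90, ∞, 57], [60, 60, 57, 60, 60, 60, ∞]]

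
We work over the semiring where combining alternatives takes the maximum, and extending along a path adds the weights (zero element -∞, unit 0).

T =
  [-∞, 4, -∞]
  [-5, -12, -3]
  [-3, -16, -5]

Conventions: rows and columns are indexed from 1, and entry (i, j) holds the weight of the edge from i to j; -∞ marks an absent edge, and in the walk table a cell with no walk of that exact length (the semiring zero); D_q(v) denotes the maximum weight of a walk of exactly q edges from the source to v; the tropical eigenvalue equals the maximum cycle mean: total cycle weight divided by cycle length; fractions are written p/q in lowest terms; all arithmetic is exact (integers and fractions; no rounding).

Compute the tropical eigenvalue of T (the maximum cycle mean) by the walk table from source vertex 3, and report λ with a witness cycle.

q=0: [-∞, -∞, 0]
q=1: [-3, -16, -5]
q=2: [-8, 1, -10]
q=3: [-4, -4, -2]
Optimal cycle mean attained by: cycle 1->2->1, total 4 + (-5), length 2.
Answer: λ = -1/2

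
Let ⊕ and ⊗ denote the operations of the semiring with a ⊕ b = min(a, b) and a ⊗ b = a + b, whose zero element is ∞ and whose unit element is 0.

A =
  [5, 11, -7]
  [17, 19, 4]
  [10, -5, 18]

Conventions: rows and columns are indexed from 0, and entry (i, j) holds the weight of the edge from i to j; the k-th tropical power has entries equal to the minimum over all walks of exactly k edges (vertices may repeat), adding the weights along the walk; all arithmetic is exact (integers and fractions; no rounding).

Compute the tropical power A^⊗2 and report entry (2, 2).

A^⊗2:
  [3, -12, -2]
  [14, -1, 10]
  [12, 13, -1]
Key observation: the optimum is the walk 2->1->2, with weight (-5) + 4 = -1.
Optimal value attained by: walk 2->1->2.
Answer: (A^⊗2)[2][2] = -1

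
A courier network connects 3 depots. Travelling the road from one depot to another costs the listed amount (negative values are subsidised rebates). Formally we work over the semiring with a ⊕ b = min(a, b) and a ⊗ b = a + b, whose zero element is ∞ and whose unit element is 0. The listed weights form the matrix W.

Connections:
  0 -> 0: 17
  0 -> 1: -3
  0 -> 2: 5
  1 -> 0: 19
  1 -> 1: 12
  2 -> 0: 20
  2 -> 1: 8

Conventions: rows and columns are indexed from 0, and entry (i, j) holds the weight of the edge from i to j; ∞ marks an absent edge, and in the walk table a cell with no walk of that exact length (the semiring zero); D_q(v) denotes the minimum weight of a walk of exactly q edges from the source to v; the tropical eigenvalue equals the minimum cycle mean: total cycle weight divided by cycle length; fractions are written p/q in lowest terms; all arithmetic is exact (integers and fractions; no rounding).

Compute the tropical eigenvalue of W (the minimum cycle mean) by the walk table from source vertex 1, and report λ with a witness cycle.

q=0: [∞, 0, ∞]
q=1: [19, 12, ∞]
q=2: [31, 16, 24]
q=3: [35, 28, 36]
Optimal cycle mean attained by: cycle 0->1->0, total (-3) + 19, length 2.
Answer: λ = 8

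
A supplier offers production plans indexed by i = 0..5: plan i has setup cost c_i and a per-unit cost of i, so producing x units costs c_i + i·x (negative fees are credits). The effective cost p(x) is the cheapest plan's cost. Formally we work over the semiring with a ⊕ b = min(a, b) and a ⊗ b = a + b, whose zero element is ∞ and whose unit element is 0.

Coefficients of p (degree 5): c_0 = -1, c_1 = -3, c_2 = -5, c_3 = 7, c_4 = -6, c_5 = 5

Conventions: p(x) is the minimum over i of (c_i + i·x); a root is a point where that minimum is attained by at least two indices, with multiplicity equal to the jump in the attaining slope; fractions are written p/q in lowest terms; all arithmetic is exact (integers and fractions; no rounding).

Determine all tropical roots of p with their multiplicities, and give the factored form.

hull edge (i=0, c=-1) to (i=2, c=-5): slope -2, span 2
hull edge (i=2, c=-5) to (i=4, c=-6): slope -1/2, span 2
hull edge (i=4, c=-6) to (i=5, c=5): slope 11, span 1
Factored form: p(x) = 5 ⊗ (x ⊕ (-11)) ⊗ (x ⊕ 1/2) ⊗ (x ⊕ 1/2) ⊗ (x ⊕ 2) ⊗ (x ⊕ 2)
Answer: roots = -11 (mult 1), 1/2 (mult 2), 2 (mult 2)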